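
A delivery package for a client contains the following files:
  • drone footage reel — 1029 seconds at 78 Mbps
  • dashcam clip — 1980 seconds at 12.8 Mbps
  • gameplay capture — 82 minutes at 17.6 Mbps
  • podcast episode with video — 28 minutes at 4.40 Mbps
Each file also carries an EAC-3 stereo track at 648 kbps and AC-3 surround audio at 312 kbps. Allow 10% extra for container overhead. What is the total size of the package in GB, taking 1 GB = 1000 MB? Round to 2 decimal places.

Audio total: 648 + 312 = 960 kbps = 0.960 Mbps.
drone footage reel: 78.960 Mbps × 1029 s × 1.10 = 89374.8 Mb
dashcam clip: 13.760 Mbps × 1980 s × 1.10 = 29969.3 Mb
gameplay capture: 18.560 Mbps × 4920 s × 1.10 = 100446.7 Mb
podcast episode with video: 5.360 Mbps × 1680 s × 1.10 = 9905.3 Mb
Total: 229696.1 Mb = 28712.0 MB.
= 28.71 GB.

28.71 GB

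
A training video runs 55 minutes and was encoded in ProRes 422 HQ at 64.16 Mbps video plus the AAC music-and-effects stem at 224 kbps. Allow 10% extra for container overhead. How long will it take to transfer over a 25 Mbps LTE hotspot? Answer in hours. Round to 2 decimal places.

55 min = 3300 s
Audio: 224 kbps = 0.224 Mbps.
Total bitrate: 64.384 Mbps.
File: 64.384 Mbps × 3300 s = 212467.2 Mb.
With 10% container overhead: ×1.10. → 233713.9 Mb.
At 25 Mbps: 233713.9 / 25 = 9348.6 s ≈ 2.6 hours.

2.60 hours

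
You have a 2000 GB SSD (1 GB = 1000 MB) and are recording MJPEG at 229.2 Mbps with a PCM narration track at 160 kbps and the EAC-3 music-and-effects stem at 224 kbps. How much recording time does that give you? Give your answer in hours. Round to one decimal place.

19.4 hours

Audio total: 160 + 224 = 384 kbps = 0.384 Mbps.
Total bitrate: 229.2 + 0.384 = 229.584 Mbps.
Capacity: 2000 GB = 16,000,000 Mb.
Recording time: 16,000,000 / 229.584 = 69,691 s ≈ 19.4 hours.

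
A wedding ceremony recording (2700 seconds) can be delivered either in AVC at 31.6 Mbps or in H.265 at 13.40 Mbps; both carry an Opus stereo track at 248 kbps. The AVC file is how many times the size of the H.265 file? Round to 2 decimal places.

Audio: 248 kbps = 0.248 Mbps.
AVC: 31.848 Mbps × 2700 s = 85989.6 Mb = 10.749 GB.
H.265: 13.648 Mbps × 2700 s = 36849.6 Mb = 4.606 GB.
Ratio: 10.749 / 4.606 = 2.334.

2.33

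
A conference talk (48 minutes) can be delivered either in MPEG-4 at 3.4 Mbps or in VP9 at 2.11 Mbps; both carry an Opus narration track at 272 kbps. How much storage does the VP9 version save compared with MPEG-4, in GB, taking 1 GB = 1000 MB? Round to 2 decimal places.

0.46 GB

48 min = 2880 s
Audio: 272 kbps = 0.272 Mbps.
MPEG-4: 3.672 Mbps × 2880 s = 10575.4 Mb = 1.322 GB.
VP9: 2.382 Mbps × 2880 s = 6860.2 Mb = 0.858 GB.
Saving: 1.322 − 0.858 = 0.464 GB.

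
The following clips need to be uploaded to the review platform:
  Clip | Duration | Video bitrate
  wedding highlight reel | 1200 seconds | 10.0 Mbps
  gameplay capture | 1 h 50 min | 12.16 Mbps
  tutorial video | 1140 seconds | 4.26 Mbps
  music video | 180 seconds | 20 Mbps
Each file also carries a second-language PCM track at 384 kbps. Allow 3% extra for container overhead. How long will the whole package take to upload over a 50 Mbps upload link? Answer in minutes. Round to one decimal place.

35.8 minutes

Audio: 384 kbps = 0.384 Mbps.
wedding highlight reel: 10.384 Mbps × 1200 s × 1.03 = 12834.6 Mb
gameplay capture: 12.544 Mbps × 6600 s × 1.03 = 85274.1 Mb
tutorial video: 4.644 Mbps × 1140 s × 1.03 = 5453.0 Mb
music video: 20.384 Mbps × 180 s × 1.03 = 3779.2 Mb
Total: 107340.9 Mb = 13417.6 MB.
At 50 Mbps: 107340.9 / 50 = 2147 s ≈ 35.8 minutes.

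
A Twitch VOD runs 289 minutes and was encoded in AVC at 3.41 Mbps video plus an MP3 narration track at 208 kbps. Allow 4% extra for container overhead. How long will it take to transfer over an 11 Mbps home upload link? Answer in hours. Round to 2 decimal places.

1.65 hours

289 min = 17340 s
Audio: 208 kbps = 0.208 Mbps.
Total bitrate: 3.618 Mbps.
File: 3.618 Mbps × 17340 s = 62736.1 Mb.
With 4% container overhead: ×1.04. → 65245.6 Mb.
At 11 Mbps: 65245.6 / 11 = 5931.4 s ≈ 1.65 hours.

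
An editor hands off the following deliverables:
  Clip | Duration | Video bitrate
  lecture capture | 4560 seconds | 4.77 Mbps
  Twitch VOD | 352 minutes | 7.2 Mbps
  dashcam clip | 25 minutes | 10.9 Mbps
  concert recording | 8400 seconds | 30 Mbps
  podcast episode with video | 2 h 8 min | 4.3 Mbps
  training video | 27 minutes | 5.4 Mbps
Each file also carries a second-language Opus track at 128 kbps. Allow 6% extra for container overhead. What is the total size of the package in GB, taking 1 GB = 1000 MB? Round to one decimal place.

64.9 GB

Audio: 128 kbps = 0.128 Mbps.
lecture capture: 4.898 Mbps × 4560 s × 1.06 = 23675.0 Mb
Twitch VOD: 7.328 Mbps × 21120 s × 1.06 = 164053.4 Mb
dashcam clip: 11.028 Mbps × 1500 s × 1.06 = 17534.5 Mb
concert recording: 30.128 Mbps × 8400 s × 1.06 = 268259.7 Mb
podcast episode with video: 4.428 Mbps × 7680 s × 1.06 = 36047.5 Mb
training video: 5.528 Mbps × 1620 s × 1.06 = 9492.7 Mb
Total: 519062.8 Mb = 64882.8 MB.
= 64.88 GB.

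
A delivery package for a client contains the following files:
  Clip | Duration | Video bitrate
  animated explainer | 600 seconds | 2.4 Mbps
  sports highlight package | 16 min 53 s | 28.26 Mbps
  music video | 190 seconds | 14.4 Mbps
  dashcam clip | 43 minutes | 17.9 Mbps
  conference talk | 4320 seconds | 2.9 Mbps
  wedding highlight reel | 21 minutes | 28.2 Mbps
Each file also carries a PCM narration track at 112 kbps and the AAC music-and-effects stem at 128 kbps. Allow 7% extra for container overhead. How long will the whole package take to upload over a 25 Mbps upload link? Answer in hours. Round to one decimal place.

1.5 hours

Audio total: 112 + 128 = 240 kbps = 0.240 Mbps.
animated explainer: 2.640 Mbps × 600 s × 1.07 = 1694.9 Mb
sports highlight package: 28.500 Mbps × 1013 s × 1.07 = 30891.4 Mb
music video: 14.640 Mbps × 190 s × 1.07 = 2976.3 Mb
dashcam clip: 18.140 Mbps × 2580 s × 1.07 = 50077.3 Mb
conference talk: 3.140 Mbps × 4320 s × 1.07 = 14514.3 Mb
wedding highlight reel: 28.440 Mbps × 1260 s × 1.07 = 38342.8 Mb
Total: 138497.1 Mb = 17312.1 MB.
At 25 Mbps: 138497.1 / 25 = 5540 s ≈ 1.54 hours.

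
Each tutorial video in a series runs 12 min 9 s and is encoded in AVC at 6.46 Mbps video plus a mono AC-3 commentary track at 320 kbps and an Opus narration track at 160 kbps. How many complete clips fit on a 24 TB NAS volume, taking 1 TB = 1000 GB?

37950

12 min 9 s = 729 s
Audio total: 320 + 160 = 480 kbps = 0.480 Mbps.
Total bitrate: 6.940 Mbps.
Per item: 6.940 Mbps × 729 s = 5,059 Mb = 632.4 MB.
Capacity: 24 TB = 192,000,000 Mb; 37950.21 items → 37950 complete.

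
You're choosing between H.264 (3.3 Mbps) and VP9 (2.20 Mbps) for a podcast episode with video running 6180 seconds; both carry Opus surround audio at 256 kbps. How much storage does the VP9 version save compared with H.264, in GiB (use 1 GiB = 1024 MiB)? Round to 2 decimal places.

Audio: 256 kbps = 0.256 Mbps.
H.264: 3.556 Mbps × 6180 s = 21976.1 Mb = 2.558 GiB.
VP9: 2.456 Mbps × 6180 s = 15178.1 Mb = 1.767 GiB.
Saving: 2.558 − 1.767 = 0.791 GiB.

0.79 GiB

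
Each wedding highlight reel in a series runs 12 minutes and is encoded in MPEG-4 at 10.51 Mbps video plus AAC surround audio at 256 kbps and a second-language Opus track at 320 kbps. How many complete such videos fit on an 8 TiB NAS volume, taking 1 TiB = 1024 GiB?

12 min = 720 s
Audio total: 256 + 320 = 576 kbps = 0.576 Mbps.
Total bitrate: 11.086 Mbps.
Per item: 11.086 Mbps × 720 s = 7,982 Mb = 997.7 MB.
Capacity: 8 TiB = 70,368,744 Mb; 8816.02 items → 8816 complete.

8816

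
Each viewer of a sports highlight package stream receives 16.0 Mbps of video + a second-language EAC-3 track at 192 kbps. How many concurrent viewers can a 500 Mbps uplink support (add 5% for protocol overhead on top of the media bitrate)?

Audio: 192 kbps = 0.192 Mbps.
Per-viewer media rate: 16.192 Mbps.
On the wire with 5% overhead: 17.002 Mbps.
500 Mbps = 500.0 Mbps; 500.0 / 17.002 = 29.41 → 29 viewers.

29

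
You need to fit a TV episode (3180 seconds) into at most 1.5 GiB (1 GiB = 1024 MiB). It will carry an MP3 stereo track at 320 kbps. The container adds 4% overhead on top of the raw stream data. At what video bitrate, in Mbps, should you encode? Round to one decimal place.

3.6 Mbps

Budget: 1.5 GiB = 12884.9 Mb.
Stream payload after overhead: 12884.9 / 1.04 = 12389.3 Mb.
Total bitrate budget: 12389.3 Mb / 3180 s = 3.896 Mbps.
Audio: 320 kbps = 0.320 Mbps.
Video: 3.896 − 0.320 = 3.576 Mbps.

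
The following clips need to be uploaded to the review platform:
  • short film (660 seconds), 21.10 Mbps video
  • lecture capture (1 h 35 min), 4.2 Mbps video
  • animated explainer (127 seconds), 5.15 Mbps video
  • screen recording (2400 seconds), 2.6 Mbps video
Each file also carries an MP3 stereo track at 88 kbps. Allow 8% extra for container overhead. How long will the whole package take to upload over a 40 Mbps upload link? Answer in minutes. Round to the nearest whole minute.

Audio: 88 kbps = 0.088 Mbps.
short film: 21.188 Mbps × 660 s × 1.08 = 15102.8 Mb
lecture capture: 4.288 Mbps × 5700 s × 1.08 = 26396.9 Mb
animated explainer: 5.238 Mbps × 127 s × 1.08 = 718.4 Mb
screen recording: 2.688 Mbps × 2400 s × 1.08 = 6967.3 Mb
Total: 49185.5 Mb = 6148.2 MB.
At 40 Mbps: 49185.5 / 40 = 1230 s ≈ 20.5 minutes.

20 minutes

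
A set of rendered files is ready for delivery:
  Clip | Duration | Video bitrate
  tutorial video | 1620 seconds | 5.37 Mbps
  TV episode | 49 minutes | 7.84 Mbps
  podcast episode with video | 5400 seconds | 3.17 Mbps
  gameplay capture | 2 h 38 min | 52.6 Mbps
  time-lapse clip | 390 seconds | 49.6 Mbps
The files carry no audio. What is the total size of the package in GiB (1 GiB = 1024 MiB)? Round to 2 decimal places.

65.99 GiB

tutorial video: 5.370 Mbps × 1620 s = 8699.4 Mb
TV episode: 7.840 Mbps × 2940 s = 23049.6 Mb
podcast episode with video: 3.170 Mbps × 5400 s = 17118.0 Mb
gameplay capture: 52.600 Mbps × 9480 s = 498648.0 Mb
time-lapse clip: 49.600 Mbps × 390 s = 19344.0 Mb
Total: 566859.0 Mb = 70857.4 MB.
= 65.99 GiB.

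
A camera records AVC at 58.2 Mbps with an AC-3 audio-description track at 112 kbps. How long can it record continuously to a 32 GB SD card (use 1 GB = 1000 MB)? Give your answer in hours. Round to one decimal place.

1.2 hours

Audio: 112 kbps = 0.112 Mbps.
Total bitrate: 58.2 + 0.112 = 58.312 Mbps.
Capacity: 32 GB = 256,000 Mb.
Recording time: 256,000 / 58.312 = 4,390 s ≈ 1.22 hours.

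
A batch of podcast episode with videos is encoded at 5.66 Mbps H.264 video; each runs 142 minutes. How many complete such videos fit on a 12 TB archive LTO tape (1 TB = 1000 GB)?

1990

142 min = 8520 s
Per item: 5.660 Mbps × 8520 s = 48,223 Mb = 6,028 MB.
Capacity: 12 TB = 96,000,000 Mb; 1990.74 items → 1990 complete.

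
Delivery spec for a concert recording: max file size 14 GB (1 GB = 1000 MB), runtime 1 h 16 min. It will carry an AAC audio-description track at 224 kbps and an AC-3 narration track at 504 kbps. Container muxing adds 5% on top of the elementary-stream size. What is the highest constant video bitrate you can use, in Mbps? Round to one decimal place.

Budget: 14 GB = 112000.0 Mb.
Stream payload after overhead: 112000.0 / 1.05 = 106666.7 Mb.
1 h 16 min = 76 min = 4560 s
Total bitrate budget: 106666.7 Mb / 4560 s = 23.392 Mbps.
Audio total: 224 + 504 = 728 kbps = 0.728 Mbps.
Video: 23.392 − 0.728 = 22.664 Mbps.

22.7 Mbps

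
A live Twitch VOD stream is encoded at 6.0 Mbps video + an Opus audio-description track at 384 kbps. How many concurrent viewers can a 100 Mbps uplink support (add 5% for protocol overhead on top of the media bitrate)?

14

Audio: 384 kbps = 0.384 Mbps.
Per-viewer media rate: 6.384 Mbps.
On the wire with 5% overhead: 6.703 Mbps.
100 Mbps = 100.0 Mbps; 100.0 / 6.703 = 14.92 → 14 viewers.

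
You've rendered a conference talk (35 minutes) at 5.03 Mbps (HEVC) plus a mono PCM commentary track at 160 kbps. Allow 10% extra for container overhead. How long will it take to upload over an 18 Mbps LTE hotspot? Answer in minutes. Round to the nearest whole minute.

35 min = 2100 s
Audio: 160 kbps = 0.160 Mbps.
Total bitrate: 5.190 Mbps.
File: 5.190 Mbps × 2100 s = 10899.0 Mb.
With 10% container overhead: ×1.10. → 11988.9 Mb.
At 18 Mbps: 11988.9 / 18 = 666.0 s ≈ 11.1 minutes.

11 minutes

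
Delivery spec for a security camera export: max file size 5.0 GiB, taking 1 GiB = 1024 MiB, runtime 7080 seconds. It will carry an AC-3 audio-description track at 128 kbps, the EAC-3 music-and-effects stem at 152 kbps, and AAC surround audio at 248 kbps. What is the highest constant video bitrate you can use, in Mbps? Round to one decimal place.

Budget: 5.0 GiB = 42949.7 Mb.
Total bitrate budget: 42949.7 Mb / 7080 s = 6.066 Mbps.
Audio total: 128 + 152 + 248 = 528 kbps = 0.528 Mbps.
Video: 6.066 − 0.528 = 5.538 Mbps.

5.5 Mbps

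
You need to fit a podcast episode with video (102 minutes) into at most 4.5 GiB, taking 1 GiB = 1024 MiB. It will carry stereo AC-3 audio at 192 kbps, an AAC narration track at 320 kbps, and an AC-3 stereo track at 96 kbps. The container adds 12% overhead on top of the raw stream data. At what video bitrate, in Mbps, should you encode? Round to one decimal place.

5.0 Mbps

Budget: 4.5 GiB = 38654.7 Mb.
Stream payload after overhead: 38654.7 / 1.12 = 34513.1 Mb.
102 min = 6120 s
Total bitrate budget: 34513.1 Mb / 6120 s = 5.639 Mbps.
Audio total: 192 + 320 + 96 = 608 kbps = 0.608 Mbps.
Video: 5.639 − 0.608 = 5.031 Mbps.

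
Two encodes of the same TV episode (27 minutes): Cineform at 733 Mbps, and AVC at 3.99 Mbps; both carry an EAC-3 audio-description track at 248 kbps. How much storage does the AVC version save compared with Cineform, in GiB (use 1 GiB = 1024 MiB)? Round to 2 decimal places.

137.49 GiB

27 min = 1620 s
Audio: 248 kbps = 0.248 Mbps.
Cineform: 733.248 Mbps × 1620 s = 1187861.8 Mb = 138.285 GiB.
AVC: 4.238 Mbps × 1620 s = 6865.6 Mb = 0.799 GiB.
Saving: 138.285 − 0.799 = 137.486 GiB.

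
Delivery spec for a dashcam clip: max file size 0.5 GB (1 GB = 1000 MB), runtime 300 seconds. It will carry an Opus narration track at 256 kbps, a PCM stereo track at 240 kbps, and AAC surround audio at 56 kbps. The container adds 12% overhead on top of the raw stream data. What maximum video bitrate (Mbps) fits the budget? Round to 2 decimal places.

11.35 Mbps

Budget: 0.5 GB = 4000.0 Mb.
Stream payload after overhead: 4000.0 / 1.12 = 3571.4 Mb.
Total bitrate budget: 3571.4 Mb / 300 s = 11.905 Mbps.
Audio total: 256 + 240 + 56 = 552 kbps = 0.552 Mbps.
Video: 11.905 − 0.552 = 11.353 Mbps.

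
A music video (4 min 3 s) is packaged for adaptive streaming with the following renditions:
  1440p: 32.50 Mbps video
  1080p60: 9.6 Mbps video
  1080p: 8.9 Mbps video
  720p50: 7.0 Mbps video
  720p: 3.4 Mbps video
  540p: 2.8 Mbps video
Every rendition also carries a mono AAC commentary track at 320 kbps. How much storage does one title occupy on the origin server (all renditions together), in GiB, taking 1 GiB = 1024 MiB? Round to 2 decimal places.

4 min 3 s = 243 s
Audio: 320 kbps = 0.320 Mbps.
Sum of rendition bitrates: (32.50+0.320) + (9.6+0.320) + (8.9+0.320) + (7.0+0.320) + (3.4+0.320) + (2.8+0.320) = 66.120 Mbps.
× 243 s = 16,067 Mb = 2,008 MB = 1.870 GiB.

1.87 GiB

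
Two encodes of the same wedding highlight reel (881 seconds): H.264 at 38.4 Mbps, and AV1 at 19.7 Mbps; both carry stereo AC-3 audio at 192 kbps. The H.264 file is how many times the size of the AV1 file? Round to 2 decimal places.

1.94

Audio: 192 kbps = 0.192 Mbps.
H.264: 38.592 Mbps × 881 s = 33999.6 Mb = 3.958 GiB.
AV1: 19.892 Mbps × 881 s = 17524.9 Mb = 2.040 GiB.
Ratio: 3.958 / 2.040 = 1.940.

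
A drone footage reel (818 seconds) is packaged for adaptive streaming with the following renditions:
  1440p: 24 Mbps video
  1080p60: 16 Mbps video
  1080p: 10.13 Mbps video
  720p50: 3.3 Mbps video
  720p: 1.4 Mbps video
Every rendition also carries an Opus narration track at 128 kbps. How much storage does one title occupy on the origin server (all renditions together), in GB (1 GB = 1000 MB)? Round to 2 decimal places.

Audio: 128 kbps = 0.128 Mbps.
Sum of rendition bitrates: (24+0.128) + (16+0.128) + (10.13+0.128) + (3.3+0.128) + (1.4+0.128) = 55.470 Mbps.
× 818 s = 45,374 Mb = 5,672 MB = 5.672 GB.

5.67 GB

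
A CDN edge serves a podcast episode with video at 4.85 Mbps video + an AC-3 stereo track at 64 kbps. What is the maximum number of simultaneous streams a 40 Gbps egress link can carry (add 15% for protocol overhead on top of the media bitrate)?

7078

Audio: 64 kbps = 0.064 Mbps.
Per-viewer media rate: 4.914 Mbps.
On the wire with 15% overhead: 5.651 Mbps.
40 Gbps = 40,000 Mbps; 40,000 / 5.651 = 7078.27 → 7078 viewers.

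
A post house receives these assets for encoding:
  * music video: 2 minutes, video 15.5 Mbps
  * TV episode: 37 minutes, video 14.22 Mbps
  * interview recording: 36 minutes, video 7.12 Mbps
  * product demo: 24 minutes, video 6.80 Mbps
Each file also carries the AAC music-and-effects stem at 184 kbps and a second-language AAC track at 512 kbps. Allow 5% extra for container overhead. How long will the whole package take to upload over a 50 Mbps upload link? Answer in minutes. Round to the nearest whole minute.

Audio total: 184 + 512 = 696 kbps = 0.696 Mbps.
music video: 16.196 Mbps × 120 s × 1.05 = 2040.7 Mb
TV episode: 14.916 Mbps × 2220 s × 1.05 = 34769.2 Mb
interview recording: 7.816 Mbps × 2160 s × 1.05 = 17726.7 Mb
product demo: 7.496 Mbps × 1440 s × 1.05 = 11334.0 Mb
Total: 65870.5 Mb = 8233.8 MB.
At 50 Mbps: 65870.5 / 50 = 1317 s ≈ 22 minutes.

22 minutes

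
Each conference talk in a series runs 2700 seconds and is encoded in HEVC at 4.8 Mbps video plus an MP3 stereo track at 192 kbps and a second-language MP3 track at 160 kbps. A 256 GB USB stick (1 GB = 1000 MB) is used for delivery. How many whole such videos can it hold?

147

Audio total: 192 + 160 = 352 kbps = 0.352 Mbps.
Total bitrate: 5.152 Mbps.
Per item: 5.152 Mbps × 2700 s = 13,910 Mb = 1,739 MB.
Capacity: 256 GB = 2,048,000 Mb; 147.23 items → 147 complete.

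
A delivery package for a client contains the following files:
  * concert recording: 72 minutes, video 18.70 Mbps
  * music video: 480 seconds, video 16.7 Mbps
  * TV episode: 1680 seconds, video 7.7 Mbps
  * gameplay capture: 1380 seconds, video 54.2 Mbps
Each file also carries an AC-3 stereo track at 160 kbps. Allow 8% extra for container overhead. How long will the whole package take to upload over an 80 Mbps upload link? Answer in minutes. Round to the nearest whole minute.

Audio: 160 kbps = 0.160 Mbps.
concert recording: 18.860 Mbps × 4320 s × 1.08 = 87993.2 Mb
music video: 16.860 Mbps × 480 s × 1.08 = 8740.2 Mb
TV episode: 7.860 Mbps × 1680 s × 1.08 = 14261.2 Mb
gameplay capture: 54.360 Mbps × 1380 s × 1.08 = 81018.1 Mb
Total: 192012.8 Mb = 24001.6 MB.
At 80 Mbps: 192012.8 / 80 = 2400 s ≈ 40 minutes.

40 minutes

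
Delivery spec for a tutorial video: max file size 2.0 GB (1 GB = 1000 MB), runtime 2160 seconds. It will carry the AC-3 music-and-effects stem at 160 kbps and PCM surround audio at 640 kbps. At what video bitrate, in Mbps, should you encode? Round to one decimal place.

Budget: 2.0 GB = 16000.0 Mb.
Total bitrate budget: 16000.0 Mb / 2160 s = 7.407 Mbps.
Audio total: 160 + 640 = 800 kbps = 0.800 Mbps.
Video: 7.407 − 0.800 = 6.607 Mbps.

6.6 Mbps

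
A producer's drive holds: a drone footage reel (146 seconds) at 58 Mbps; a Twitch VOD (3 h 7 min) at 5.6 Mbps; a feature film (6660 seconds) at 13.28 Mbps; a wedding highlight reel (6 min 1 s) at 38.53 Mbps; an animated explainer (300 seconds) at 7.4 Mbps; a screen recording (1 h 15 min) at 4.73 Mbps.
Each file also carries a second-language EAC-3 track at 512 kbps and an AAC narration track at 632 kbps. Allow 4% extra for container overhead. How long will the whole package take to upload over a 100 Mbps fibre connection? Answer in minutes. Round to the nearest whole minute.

39 minutes

Audio total: 512 + 632 = 1144 kbps = 1.144 Mbps.
drone footage reel: 59.144 Mbps × 146 s × 1.04 = 8980.4 Mb
Twitch VOD: 6.744 Mbps × 11220 s × 1.04 = 78694.4 Mb
feature film: 14.424 Mbps × 6660 s × 1.04 = 99906.4 Mb
wedding highlight reel: 39.674 Mbps × 361 s × 1.04 = 14895.2 Mb
animated explainer: 8.544 Mbps × 300 s × 1.04 = 2665.7 Mb
screen recording: 5.874 Mbps × 4500 s × 1.04 = 27490.3 Mb
Total: 232632.5 Mb = 29079.1 MB.
At 100 Mbps: 232632.5 / 100 = 2326 s ≈ 38.8 minutes.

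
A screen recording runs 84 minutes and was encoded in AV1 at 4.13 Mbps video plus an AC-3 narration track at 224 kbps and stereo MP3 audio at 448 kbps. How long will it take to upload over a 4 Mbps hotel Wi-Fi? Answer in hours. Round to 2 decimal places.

84 min = 5040 s
Audio total: 224 + 448 = 672 kbps = 0.672 Mbps.
Total bitrate: 4.802 Mbps.
File: 4.802 Mbps × 5040 s = 24202.1 Mb.
At 4 Mbps: 24202.1 / 4 = 6050.5 s ≈ 1.68 hours.

1.68 hours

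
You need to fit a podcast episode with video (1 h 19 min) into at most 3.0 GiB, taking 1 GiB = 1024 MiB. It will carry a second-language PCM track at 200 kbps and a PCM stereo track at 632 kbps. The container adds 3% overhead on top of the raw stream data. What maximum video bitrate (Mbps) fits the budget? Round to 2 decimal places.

Budget: 3.0 GiB = 25769.8 Mb.
Stream payload after overhead: 25769.8 / 1.03 = 25019.2 Mb.
1 h 19 min = 79 min = 4740 s
Total bitrate budget: 25019.2 Mb / 4740 s = 5.278 Mbps.
Audio total: 200 + 632 = 832 kbps = 0.832 Mbps.
Video: 5.278 − 0.832 = 4.446 Mbps.

4.45 Mbps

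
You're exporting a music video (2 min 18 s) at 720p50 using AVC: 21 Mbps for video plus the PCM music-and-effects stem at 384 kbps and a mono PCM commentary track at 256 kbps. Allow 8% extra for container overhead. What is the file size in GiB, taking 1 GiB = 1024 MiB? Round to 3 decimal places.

2 min 18 s = 138 s
Audio total: 384 + 256 = 640 kbps = 0.640 Mbps.
Total bitrate: 21 + 0.640 = 21.640 Mbps.
Stream data: 21.640 Mbps × 138 s = 2986.3 Mb.
With 8% container overhead: ×1.08.
3,225 Mb = 403,153,200 bytes ÷ 1,073,741,824 = 0.3755 GiB.

0.375 GiB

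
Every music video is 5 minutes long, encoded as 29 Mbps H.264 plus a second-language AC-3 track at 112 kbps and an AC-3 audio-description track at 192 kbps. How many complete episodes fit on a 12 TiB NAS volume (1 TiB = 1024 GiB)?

5 min = 300 s
Audio total: 112 + 192 = 304 kbps = 0.304 Mbps.
Total bitrate: 29.304 Mbps.
Per item: 29.304 Mbps × 300 s = 8,791 Mb = 1,099 MB.
Capacity: 12 TiB = 105,553,116 Mb; 12006.68 items → 12006 complete.

12006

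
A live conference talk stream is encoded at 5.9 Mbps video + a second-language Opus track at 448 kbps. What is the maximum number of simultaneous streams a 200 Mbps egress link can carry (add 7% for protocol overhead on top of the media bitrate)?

Audio: 448 kbps = 0.448 Mbps.
Per-viewer media rate: 6.348 Mbps.
On the wire with 7% overhead: 6.792 Mbps.
200 Mbps = 200.0 Mbps; 200.0 / 6.792 = 29.44 → 29 viewers.

29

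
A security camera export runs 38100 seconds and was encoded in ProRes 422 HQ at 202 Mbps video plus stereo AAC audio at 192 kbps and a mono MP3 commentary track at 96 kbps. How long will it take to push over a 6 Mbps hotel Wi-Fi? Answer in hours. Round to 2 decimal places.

Audio total: 192 + 96 = 288 kbps = 0.288 Mbps.
Total bitrate: 202.288 Mbps.
File: 202.288 Mbps × 38100 s = 7707172.8 Mb.
At 6 Mbps: 7707172.8 / 6 = 1284528.8 s ≈ 357 hours.

356.81 hours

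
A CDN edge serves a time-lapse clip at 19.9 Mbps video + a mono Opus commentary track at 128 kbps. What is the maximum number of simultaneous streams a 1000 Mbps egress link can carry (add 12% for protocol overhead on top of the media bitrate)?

Audio: 128 kbps = 0.128 Mbps.
Per-viewer media rate: 20.028 Mbps.
On the wire with 12% overhead: 22.431 Mbps.
1000 Mbps = 1,000 Mbps; 1,000 / 22.431 = 44.58 → 44 viewers.

44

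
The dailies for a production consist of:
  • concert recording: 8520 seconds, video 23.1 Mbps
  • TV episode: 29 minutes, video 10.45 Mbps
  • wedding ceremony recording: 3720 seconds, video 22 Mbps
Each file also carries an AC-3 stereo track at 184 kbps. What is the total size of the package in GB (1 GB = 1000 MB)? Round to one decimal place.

Audio: 184 kbps = 0.184 Mbps.
concert recording: 23.284 Mbps × 8520 s = 198379.7 Mb
TV episode: 10.634 Mbps × 1740 s = 18503.2 Mb
wedding ceremony recording: 22.184 Mbps × 3720 s = 82524.5 Mb
Total: 299407.3 Mb = 37425.9 MB.
= 37.43 GB.

37.4 GB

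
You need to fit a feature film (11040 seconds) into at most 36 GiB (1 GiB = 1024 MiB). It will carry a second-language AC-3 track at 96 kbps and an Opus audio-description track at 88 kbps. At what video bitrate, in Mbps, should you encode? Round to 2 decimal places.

Budget: 36 GiB = 309237.6 Mb.
Total bitrate budget: 309237.6 Mb / 11040 s = 28.011 Mbps.
Audio total: 96 + 88 = 184 kbps = 0.184 Mbps.
Video: 28.011 − 0.184 = 27.827 Mbps.

27.83 Mbps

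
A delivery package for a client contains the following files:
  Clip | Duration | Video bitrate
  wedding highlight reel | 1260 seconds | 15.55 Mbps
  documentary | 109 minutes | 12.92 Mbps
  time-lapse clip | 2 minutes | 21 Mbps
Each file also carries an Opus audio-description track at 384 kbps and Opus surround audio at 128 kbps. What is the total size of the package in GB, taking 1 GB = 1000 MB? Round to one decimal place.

Audio total: 384 + 128 = 512 kbps = 0.512 Mbps.
wedding highlight reel: 16.062 Mbps × 1260 s = 20238.1 Mb
documentary: 13.432 Mbps × 6540 s = 87845.3 Mb
time-lapse clip: 21.512 Mbps × 120 s = 2581.4 Mb
Total: 110664.8 Mb = 13833.1 MB.
= 13.83 GB.

13.8 GB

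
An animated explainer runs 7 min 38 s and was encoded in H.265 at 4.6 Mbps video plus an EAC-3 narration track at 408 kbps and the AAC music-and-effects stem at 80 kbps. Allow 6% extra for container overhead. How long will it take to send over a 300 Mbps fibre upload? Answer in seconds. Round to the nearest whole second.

7 min 38 s = 458 s
Audio total: 408 + 80 = 488 kbps = 0.488 Mbps.
Total bitrate: 5.088 Mbps.
File: 5.088 Mbps × 458 s = 2330.3 Mb.
With 6% container overhead: ×1.06. → 2470.1 Mb.
At 300 Mbps: 2470.1 / 300 = 8.2 s ≈ 8.23 seconds.

8 seconds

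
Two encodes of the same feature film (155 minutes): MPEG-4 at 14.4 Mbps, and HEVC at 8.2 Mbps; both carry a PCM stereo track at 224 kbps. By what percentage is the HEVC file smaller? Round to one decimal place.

155 min = 9300 s
Audio: 224 kbps = 0.224 Mbps.
MPEG-4: 14.624 Mbps × 9300 s = 136003.2 Mb = 17.000 GB.
HEVC: 8.424 Mbps × 9300 s = 78343.2 Mb = 9.793 GB.
Reduction: (1 − 9.793/17.000) × 100 = 42.40%.

42.4%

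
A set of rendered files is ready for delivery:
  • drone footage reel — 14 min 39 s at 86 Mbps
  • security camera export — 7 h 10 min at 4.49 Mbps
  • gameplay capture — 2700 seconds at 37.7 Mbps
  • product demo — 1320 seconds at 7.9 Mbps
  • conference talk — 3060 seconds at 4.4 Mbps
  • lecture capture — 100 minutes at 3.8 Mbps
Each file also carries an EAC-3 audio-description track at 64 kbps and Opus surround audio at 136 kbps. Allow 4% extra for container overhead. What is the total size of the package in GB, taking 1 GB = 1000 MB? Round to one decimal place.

Audio total: 64 + 136 = 200 kbps = 0.200 Mbps.
drone footage reel: 86.200 Mbps × 879 s × 1.04 = 78800.6 Mb
security camera export: 4.690 Mbps × 25800 s × 1.04 = 125842.1 Mb
gameplay capture: 37.900 Mbps × 2700 s × 1.04 = 106423.2 Mb
product demo: 8.100 Mbps × 1320 s × 1.04 = 11119.7 Mb
conference talk: 4.600 Mbps × 3060 s × 1.04 = 14639.0 Mb
lecture capture: 4.000 Mbps × 6000 s × 1.04 = 24960.0 Mb
Total: 361784.6 Mb = 45223.1 MB.
= 45.22 GB.

45.2 GB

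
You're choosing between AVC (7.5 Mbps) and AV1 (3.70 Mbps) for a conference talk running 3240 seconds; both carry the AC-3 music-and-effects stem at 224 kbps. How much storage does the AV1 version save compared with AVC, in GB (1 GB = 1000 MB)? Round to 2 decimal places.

Audio: 224 kbps = 0.224 Mbps.
AVC: 7.724 Mbps × 3240 s = 25025.8 Mb = 3.128 GB.
AV1: 3.924 Mbps × 3240 s = 12713.8 Mb = 1.589 GB.
Saving: 3.128 − 1.589 = 1.539 GB.

1.54 GB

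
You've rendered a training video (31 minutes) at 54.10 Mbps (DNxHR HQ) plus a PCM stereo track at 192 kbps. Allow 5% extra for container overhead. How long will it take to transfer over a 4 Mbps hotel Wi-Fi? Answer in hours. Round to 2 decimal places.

31 min = 1860 s
Audio: 192 kbps = 0.192 Mbps.
Total bitrate: 54.292 Mbps.
File: 54.292 Mbps × 1860 s = 100983.1 Mb.
With 5% container overhead: ×1.05. → 106032.3 Mb.
At 4 Mbps: 106032.3 / 4 = 26508.1 s ≈ 7.36 hours.

7.36 hours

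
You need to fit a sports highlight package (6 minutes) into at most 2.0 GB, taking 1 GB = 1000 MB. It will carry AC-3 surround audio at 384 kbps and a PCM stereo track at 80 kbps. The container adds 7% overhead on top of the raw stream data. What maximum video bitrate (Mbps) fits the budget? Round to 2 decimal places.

Budget: 2.0 GB = 16000.0 Mb.
Stream payload after overhead: 16000.0 / 1.07 = 14953.3 Mb.
6 min = 360 s
Total bitrate budget: 14953.3 Mb / 360 s = 41.537 Mbps.
Audio total: 384 + 80 = 464 kbps = 0.464 Mbps.
Video: 41.537 − 0.464 = 41.073 Mbps.

41.07 Mbps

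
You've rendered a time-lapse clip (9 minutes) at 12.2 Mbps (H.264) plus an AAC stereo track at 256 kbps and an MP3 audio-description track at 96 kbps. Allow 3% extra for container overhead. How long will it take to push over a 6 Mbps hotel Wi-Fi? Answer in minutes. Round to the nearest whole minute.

9 min = 540 s
Audio total: 256 + 96 = 352 kbps = 0.352 Mbps.
Total bitrate: 12.552 Mbps.
File: 12.552 Mbps × 540 s = 6778.1 Mb.
With 3% container overhead: ×1.03. → 6981.4 Mb.
At 6 Mbps: 6981.4 / 6 = 1163.6 s ≈ 19.4 minutes.

19 minutes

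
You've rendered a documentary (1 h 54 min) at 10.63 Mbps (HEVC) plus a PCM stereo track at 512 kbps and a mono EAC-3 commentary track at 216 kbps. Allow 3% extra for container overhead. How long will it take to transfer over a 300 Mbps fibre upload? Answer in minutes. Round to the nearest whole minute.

1 h 54 min = 114 min = 6840 s
Audio total: 512 + 216 = 728 kbps = 0.728 Mbps.
Total bitrate: 11.358 Mbps.
File: 11.358 Mbps × 6840 s = 77688.7 Mb.
With 3% container overhead: ×1.03. → 80019.4 Mb.
At 300 Mbps: 80019.4 / 300 = 266.7 s ≈ 4.45 minutes.

4 minutes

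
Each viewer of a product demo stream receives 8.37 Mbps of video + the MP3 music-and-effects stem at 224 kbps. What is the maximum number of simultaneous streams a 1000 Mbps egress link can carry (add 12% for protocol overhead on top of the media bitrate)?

103

Audio: 224 kbps = 0.224 Mbps.
Per-viewer media rate: 8.594 Mbps.
On the wire with 12% overhead: 9.625 Mbps.
1000 Mbps = 1,000 Mbps; 1,000 / 9.625 = 103.89 → 103 viewers.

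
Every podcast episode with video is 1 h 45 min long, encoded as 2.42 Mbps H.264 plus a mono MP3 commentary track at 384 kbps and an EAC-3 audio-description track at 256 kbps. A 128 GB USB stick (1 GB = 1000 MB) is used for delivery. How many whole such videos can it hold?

1 h 45 min = 105 min = 6300 s
Audio total: 384 + 256 = 640 kbps = 0.640 Mbps.
Total bitrate: 3.060 Mbps.
Per item: 3.060 Mbps × 6300 s = 19,278 Mb = 2,410 MB.
Capacity: 128 GB = 1,024,000 Mb; 53.12 items → 53 complete.

53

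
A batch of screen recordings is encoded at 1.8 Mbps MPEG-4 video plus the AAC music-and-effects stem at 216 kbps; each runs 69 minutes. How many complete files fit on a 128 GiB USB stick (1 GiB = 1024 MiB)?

131

69 min = 4140 s
Audio: 216 kbps = 0.216 Mbps.
Total bitrate: 2.016 Mbps.
Per item: 2.016 Mbps × 4140 s = 8,346 Mb = 1,043 MB.
Capacity: 128 GiB = 1,099,512 Mb; 131.74 items → 131 complete.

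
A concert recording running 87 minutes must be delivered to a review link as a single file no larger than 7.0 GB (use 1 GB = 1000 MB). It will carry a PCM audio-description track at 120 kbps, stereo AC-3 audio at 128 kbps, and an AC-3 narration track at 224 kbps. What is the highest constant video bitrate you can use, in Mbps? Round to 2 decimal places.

10.26 Mbps

Budget: 7.0 GB = 56000.0 Mb.
87 min = 5220 s
Total bitrate budget: 56000.0 Mb / 5220 s = 10.728 Mbps.
Audio total: 120 + 128 + 224 = 472 kbps = 0.472 Mbps.
Video: 10.728 − 0.472 = 10.256 Mbps.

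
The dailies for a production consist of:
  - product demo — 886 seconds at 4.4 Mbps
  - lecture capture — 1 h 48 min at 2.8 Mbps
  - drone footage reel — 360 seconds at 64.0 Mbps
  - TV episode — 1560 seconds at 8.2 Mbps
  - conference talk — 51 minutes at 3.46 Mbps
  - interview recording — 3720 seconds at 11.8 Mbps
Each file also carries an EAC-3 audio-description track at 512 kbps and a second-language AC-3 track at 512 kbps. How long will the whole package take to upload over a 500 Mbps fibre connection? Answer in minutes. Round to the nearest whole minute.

4 minutes

Audio total: 512 + 512 = 1024 kbps = 1.024 Mbps.
product demo: 5.424 Mbps × 886 s = 4805.7 Mb
lecture capture: 3.824 Mbps × 6480 s = 24779.5 Mb
drone footage reel: 65.024 Mbps × 360 s = 23408.6 Mb
TV episode: 9.224 Mbps × 1560 s = 14389.4 Mb
conference talk: 4.484 Mbps × 3060 s = 13721.0 Mb
interview recording: 12.824 Mbps × 3720 s = 47705.3 Mb
Total: 128809.6 Mb = 16101.2 MB.
At 500 Mbps: 128809.6 / 500 = 258 s ≈ 4.29 minutes.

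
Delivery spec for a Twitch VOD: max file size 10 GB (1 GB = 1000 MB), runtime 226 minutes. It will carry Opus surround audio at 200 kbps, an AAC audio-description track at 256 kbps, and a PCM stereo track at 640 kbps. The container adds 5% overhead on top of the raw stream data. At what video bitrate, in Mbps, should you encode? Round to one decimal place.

Budget: 10 GB = 80000.0 Mb.
Stream payload after overhead: 80000.0 / 1.05 = 76190.5 Mb.
226 min = 13560 s
Total bitrate budget: 76190.5 Mb / 13560 s = 5.619 Mbps.
Audio total: 200 + 256 + 640 = 1096 kbps = 1.096 Mbps.
Video: 5.619 − 1.096 = 4.523 Mbps.

4.5 Mbps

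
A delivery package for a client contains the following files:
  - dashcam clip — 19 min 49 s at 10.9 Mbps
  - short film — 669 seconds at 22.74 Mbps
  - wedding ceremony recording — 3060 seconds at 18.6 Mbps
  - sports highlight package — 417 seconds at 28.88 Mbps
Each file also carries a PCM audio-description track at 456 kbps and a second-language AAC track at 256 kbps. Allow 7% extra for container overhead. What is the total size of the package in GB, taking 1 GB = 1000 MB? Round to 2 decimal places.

Audio total: 456 + 256 = 712 kbps = 0.712 Mbps.
dashcam clip: 11.612 Mbps × 1189 s × 1.07 = 14773.1 Mb
short film: 23.452 Mbps × 669 s × 1.07 = 16787.6 Mb
wedding ceremony recording: 19.312 Mbps × 3060 s × 1.07 = 63231.4 Mb
sports highlight package: 29.592 Mbps × 417 s × 1.07 = 13203.7 Mb
Total: 107995.8 Mb = 13499.5 MB.
= 13.50 GB.

13.50 GB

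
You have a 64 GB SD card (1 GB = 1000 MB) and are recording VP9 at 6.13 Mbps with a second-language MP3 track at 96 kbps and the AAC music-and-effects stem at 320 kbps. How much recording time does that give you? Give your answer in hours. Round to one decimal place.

21.7 hours

Audio total: 96 + 320 = 416 kbps = 0.416 Mbps.
Total bitrate: 6.13 + 0.416 = 6.546 Mbps.
Capacity: 64 GB = 512,000 Mb.
Recording time: 512,000 / 6.546 = 78,216 s ≈ 21.7 hours.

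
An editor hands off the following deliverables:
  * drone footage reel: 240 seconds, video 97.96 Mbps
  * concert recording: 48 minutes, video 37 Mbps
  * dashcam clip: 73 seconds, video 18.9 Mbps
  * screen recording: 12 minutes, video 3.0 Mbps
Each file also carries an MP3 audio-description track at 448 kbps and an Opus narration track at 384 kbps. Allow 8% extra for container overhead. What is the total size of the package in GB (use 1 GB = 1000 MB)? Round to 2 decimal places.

18.48 GB

Audio total: 448 + 384 = 832 kbps = 0.832 Mbps.
drone footage reel: 98.792 Mbps × 240 s × 1.08 = 25606.9 Mb
concert recording: 37.832 Mbps × 2880 s × 1.08 = 117672.7 Mb
dashcam clip: 19.732 Mbps × 73 s × 1.08 = 1555.7 Mb
screen recording: 3.832 Mbps × 720 s × 1.08 = 2979.8 Mb
Total: 147815.0 Mb = 18476.9 MB.
= 18.48 GB.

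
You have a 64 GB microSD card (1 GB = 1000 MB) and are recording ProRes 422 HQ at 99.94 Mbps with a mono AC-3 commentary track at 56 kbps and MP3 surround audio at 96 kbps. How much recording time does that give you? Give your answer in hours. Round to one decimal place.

1.4 hours

Audio total: 56 + 96 = 152 kbps = 0.152 Mbps.
Total bitrate: 99.94 + 0.152 = 100.092 Mbps.
Capacity: 64 GB = 512,000 Mb.
Recording time: 512,000 / 100.092 = 5,115 s ≈ 1.42 hours.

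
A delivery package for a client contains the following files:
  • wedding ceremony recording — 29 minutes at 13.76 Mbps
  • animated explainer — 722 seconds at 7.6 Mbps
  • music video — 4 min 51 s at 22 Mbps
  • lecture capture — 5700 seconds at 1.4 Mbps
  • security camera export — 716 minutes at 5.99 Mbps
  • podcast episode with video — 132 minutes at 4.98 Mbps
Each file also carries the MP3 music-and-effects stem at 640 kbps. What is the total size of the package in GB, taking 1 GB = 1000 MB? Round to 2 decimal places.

47.32 GB

Audio: 640 kbps = 0.640 Mbps.
wedding ceremony recording: 14.400 Mbps × 1740 s = 25056.0 Mb
animated explainer: 8.240 Mbps × 722 s = 5949.3 Mb
music video: 22.640 Mbps × 291 s = 6588.2 Mb
lecture capture: 2.040 Mbps × 5700 s = 11628.0 Mb
security camera export: 6.630 Mbps × 42960 s = 284824.8 Mb
podcast episode with video: 5.620 Mbps × 7920 s = 44510.4 Mb
Total: 378556.7 Mb = 47319.6 MB.
= 47.32 GB.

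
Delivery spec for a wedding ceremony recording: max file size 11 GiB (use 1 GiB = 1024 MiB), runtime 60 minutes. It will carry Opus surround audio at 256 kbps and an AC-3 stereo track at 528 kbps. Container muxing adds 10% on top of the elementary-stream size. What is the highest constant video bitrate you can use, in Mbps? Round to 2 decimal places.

23.08 Mbps

Budget: 11 GiB = 94489.3 Mb.
Stream payload after overhead: 94489.3 / 1.10 = 85899.3 Mb.
60 min = 3600 s
Total bitrate budget: 85899.3 Mb / 3600 s = 23.861 Mbps.
Audio total: 256 + 528 = 784 kbps = 0.784 Mbps.
Video: 23.861 − 0.784 = 23.077 Mbps.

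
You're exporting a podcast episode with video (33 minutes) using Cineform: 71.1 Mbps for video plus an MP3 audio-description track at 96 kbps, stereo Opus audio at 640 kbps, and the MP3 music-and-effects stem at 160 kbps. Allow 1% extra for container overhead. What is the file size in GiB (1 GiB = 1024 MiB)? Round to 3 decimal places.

16.761 GiB

33 min = 1980 s
Audio total: 96 + 640 + 160 = 896 kbps = 0.896 Mbps.
Total bitrate: 71.1 + 0.896 = 71.996 Mbps.
Stream data: 71.996 Mbps × 1980 s = 142552.1 Mb.
With 1% container overhead: ×1.01.
143,978 Mb = 17,997,200,100 bytes ÷ 1,073,741,824 = 16.76 GiB.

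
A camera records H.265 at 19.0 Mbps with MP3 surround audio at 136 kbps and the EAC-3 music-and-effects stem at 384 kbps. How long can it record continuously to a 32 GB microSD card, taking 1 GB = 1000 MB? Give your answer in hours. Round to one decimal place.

Audio total: 136 + 384 = 520 kbps = 0.520 Mbps.
Total bitrate: 19.0 + 0.520 = 19.520 Mbps.
Capacity: 32 GB = 256,000 Mb.
Recording time: 256,000 / 19.520 = 13,115 s ≈ 3.64 hours.

3.6 hours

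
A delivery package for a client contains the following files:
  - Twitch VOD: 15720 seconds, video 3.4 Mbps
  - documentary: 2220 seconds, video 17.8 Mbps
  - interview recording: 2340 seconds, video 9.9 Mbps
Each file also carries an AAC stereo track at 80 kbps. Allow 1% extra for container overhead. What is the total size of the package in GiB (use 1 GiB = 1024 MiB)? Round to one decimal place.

13.8 GiB

Audio: 80 kbps = 0.080 Mbps.
Twitch VOD: 3.480 Mbps × 15720 s × 1.01 = 55252.7 Mb
documentary: 17.880 Mbps × 2220 s × 1.01 = 40090.5 Mb
interview recording: 9.980 Mbps × 2340 s × 1.01 = 23586.7 Mb
Total: 118929.9 Mb = 14866.2 MB.
= 13.85 GiB.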